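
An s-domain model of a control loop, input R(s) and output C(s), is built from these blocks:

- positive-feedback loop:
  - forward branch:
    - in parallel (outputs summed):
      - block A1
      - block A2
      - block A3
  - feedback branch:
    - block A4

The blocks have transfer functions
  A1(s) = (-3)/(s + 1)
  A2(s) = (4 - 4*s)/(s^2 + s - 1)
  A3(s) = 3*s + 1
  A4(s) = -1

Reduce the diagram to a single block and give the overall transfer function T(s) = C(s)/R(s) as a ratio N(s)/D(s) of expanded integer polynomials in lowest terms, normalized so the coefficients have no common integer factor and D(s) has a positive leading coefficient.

1. parallel reduction of A1, A2, A3 -> (3*s^4 + 7*s^3 - 5*s^2 - 6*s + 6)/(s^3 + 2*s^2 - 1)
2. apply the feedback formula to (A1+A2+A3), A4, which is the overall transfer function T(s) = C(s)/R(s) in lowest terms

Answer: (3*s^4 + 7*s^3 - 5*s^2 - 6*s + 6)/(3*s^4 + 8*s^3 - 3*s^2 - 6*s + 5)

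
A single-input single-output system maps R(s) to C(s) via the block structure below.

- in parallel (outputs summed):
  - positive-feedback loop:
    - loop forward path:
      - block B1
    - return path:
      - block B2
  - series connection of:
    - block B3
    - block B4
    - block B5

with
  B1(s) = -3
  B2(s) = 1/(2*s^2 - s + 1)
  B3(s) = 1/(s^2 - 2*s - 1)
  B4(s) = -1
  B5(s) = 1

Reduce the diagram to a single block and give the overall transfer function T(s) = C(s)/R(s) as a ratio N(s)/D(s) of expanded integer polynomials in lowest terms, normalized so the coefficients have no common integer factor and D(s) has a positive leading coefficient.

Step 1. close the feedback loop around B1, B2, giving (-6*s^2 + 3*s - 3)/(2*s^2 - s + 4)
Step 2. combine B3, B4, B5 in series, giving (-1)/(s^2 - 2*s - 1)
Step 3. reduce the parallel group [B1/(1-B1*B2)], (B3*B4*B5), which is the overall transfer function T(s) = C(s)/R(s) in lowest terms

Answer: (-6*s^4 + 15*s^3 - 5*s^2 + 4*s - 1)/(2*s^4 - 5*s^3 + 4*s^2 - 7*s - 4)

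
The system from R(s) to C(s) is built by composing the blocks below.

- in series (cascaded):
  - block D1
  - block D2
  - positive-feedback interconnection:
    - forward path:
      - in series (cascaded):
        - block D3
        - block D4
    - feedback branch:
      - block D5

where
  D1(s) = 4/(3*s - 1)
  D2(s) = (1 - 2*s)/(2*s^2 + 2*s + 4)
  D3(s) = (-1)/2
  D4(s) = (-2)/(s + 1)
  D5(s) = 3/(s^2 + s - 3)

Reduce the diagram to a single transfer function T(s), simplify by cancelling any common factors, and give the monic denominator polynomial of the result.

(1) combine D3, D4 in series: 1/(s + 1)
(2) close the feedback loop around (D3*D4), D5: (s^2 + s - 3)/(s^3 + 2*s^2 - 2*s - 6)
(3) combine D1, D2, [(D3*D4)/(1-(D3*D4)*D5)] in series: (-4*s^3 - 2*s^2 + 14*s - 6)/(3*s^6 + 8*s^5 + 3*s^4 - 14*s^3 - 26*s^2 - 26*s + 12)
That last expression is T(s), already simplified. Scaling its denominator by 1/3 (the reciprocal of the leading coefficient) yields the monic denominator.

Answer: s^6 + 8*s^5/3 + s^4 - 14*s^3/3 - 26*s^2/3 - 26*s/3 + 4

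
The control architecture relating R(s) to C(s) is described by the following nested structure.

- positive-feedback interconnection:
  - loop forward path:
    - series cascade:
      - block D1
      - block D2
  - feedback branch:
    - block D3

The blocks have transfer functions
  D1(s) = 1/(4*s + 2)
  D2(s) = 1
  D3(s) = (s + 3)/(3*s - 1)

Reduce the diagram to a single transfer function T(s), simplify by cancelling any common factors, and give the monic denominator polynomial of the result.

1. series reduction of D1, D2 gives 1/(4*s + 2)
2. close the feedback loop around (D1*D2), D3 gives (3*s - 1)/(12*s^2 + s - 5)
T(s) is the step-2 result (common factors already cancelled). Leading coefficient of the denominator: 12. Divide through by 12 for the monic polynomial.

Therefore the answer is s^2 + s/12 - 5/12.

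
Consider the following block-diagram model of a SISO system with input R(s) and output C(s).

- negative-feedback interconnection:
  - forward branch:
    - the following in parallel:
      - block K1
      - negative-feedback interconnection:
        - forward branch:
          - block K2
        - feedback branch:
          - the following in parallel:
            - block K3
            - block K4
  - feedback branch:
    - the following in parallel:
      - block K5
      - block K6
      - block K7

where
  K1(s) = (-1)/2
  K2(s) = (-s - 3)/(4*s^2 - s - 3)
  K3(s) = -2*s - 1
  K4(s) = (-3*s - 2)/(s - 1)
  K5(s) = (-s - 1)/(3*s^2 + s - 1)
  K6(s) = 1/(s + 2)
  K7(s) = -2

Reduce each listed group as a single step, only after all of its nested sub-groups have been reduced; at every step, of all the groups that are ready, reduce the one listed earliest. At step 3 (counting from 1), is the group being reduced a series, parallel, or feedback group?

The answer is parallel.

Reasoning:
Step 1 - parallel reduction of K3, K4
Step 2 - collapse the loop (K2 forward, (K3+K4) return)
Step 3 - sum the parallel branches K1, [K2/(1+K2*(K3+K4))]
Step 4 - reduce the parallel group K5, K6, K7
Step 5 - feedback reduction of (K1+[K2/(1+K2*(K3+K4))]), (K5+K6+K7)
So the answer for step 3 is parallel.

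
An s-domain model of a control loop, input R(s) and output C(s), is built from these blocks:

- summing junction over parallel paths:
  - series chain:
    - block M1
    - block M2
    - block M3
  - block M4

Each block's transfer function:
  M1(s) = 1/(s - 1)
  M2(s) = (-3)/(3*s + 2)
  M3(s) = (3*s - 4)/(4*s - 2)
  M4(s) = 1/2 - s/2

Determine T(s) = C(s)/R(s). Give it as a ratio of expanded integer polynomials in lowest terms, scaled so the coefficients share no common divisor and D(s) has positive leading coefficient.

1. combine M1, M2, M3 in series gives (12 - 9*s)/(12*s^3 - 10*s^2 - 6*s + 4)
2. parallel reduction of (M1*M2*M3), M4 - this is the overall T(s), already in the required normalized form

Answer: (-6*s^4 + 11*s^3 - 2*s^2 - 14*s + 14)/(12*s^3 - 10*s^2 - 6*s + 4)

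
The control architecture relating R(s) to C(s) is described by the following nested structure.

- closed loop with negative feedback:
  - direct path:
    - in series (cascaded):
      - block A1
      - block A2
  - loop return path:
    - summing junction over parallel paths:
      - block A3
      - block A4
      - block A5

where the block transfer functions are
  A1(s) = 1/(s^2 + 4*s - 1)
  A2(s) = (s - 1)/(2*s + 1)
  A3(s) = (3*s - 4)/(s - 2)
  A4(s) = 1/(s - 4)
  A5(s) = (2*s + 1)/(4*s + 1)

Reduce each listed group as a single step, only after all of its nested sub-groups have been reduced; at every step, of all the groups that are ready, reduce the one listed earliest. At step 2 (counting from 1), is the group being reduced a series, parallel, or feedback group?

Reducing step by step:

1. combine A1, A2 in series
2. combine A3, A4, A5 in parallel
3. reduce the feedback loop with forward (A1*A2) and return (A3+A4+A5)
Step 2: parallel.

Answer: parallel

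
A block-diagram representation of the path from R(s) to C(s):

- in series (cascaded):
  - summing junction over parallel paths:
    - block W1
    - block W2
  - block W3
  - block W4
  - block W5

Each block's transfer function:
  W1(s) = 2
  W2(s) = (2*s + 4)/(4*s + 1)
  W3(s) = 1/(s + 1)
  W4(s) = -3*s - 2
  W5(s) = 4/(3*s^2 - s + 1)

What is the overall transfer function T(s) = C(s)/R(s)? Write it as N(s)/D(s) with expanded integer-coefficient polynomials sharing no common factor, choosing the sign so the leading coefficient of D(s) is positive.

(1) add W1, W2 (parallel) = (10*s + 6)/(4*s + 1)
(2) multiply (W1+W2), W3, W4, W5 (series), which is the overall transfer function T(s) = C(s)/R(s) in lowest terms

Answer: (-120*s^2 - 152*s - 48)/(12*s^4 + 11*s^3 + 2*s^2 + 4*s + 1)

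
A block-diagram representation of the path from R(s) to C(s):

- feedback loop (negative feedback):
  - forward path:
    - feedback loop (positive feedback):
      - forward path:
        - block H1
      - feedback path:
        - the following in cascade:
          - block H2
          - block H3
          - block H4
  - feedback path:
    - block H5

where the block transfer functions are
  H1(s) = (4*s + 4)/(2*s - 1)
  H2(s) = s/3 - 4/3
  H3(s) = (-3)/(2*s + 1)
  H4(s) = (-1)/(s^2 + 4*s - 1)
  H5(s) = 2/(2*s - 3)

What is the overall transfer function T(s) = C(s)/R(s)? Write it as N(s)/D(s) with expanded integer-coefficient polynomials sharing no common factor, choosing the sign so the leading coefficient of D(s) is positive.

First reduce the diagram to T(s).

(1) series reduction of H2, H3, H4 = (s - 4)/(2*s^3 + 9*s^2 + 2*s - 1)
(2) close the feedback loop around H1, (H2*H3*H4) = (8*s^4 + 44*s^3 + 44*s^2 + 4*s - 4)/(4*s^4 + 16*s^3 - 9*s^2 + 8*s + 17)
(3) collapse the loop ([H1/(1-H1*(H2*H3*H4))] forward, H5 return): this yields T(s), and no further normalization is needed

Answer: (16*s^5 + 64*s^4 - 44*s^3 - 124*s^2 - 20*s + 12)/(8*s^5 + 36*s^4 + 22*s^3 + 131*s^2 + 18*s - 59)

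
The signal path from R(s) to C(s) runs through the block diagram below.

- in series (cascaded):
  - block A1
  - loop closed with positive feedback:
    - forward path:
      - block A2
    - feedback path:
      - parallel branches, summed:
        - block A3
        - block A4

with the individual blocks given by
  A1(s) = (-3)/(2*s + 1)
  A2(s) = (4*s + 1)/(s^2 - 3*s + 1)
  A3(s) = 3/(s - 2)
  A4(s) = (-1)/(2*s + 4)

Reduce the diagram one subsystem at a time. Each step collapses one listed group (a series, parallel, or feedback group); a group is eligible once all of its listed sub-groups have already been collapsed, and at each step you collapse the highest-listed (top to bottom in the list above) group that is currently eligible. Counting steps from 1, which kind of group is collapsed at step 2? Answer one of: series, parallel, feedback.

1. add A3, A4 (parallel)
2. collapse the loop (A2 forward, (A3+A4) return)
3. multiply A1, [A2/(1-A2*(A3+A4))] (series)
At step 2 the group reduced is feedback.

Answer: feedback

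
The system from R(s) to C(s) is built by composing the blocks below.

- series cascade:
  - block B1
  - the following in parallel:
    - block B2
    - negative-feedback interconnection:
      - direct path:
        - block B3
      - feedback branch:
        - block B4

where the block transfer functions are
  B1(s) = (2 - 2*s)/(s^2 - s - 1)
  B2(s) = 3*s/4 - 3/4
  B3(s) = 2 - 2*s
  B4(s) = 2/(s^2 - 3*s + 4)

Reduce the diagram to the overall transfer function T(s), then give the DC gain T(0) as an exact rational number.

Reducing step by step:

Step 1 - collapse the loop (B3 forward, B4 return) = (-2*s^3 + 8*s^2 - 14*s + 8)/(s^2 - 7*s + 8)
Step 2 - reduce the parallel group B2, [B3/(1+B3*B4)] = (-5*s^3 + 8*s^2 - 11*s + 8)/(4*s^2 - 28*s + 32)
Step 3 - combine B1, (B2+[B3/(1+B3*B4)]) in series = (5*s^4 - 13*s^3 + 19*s^2 - 19*s + 8)/(2*s^4 - 16*s^3 + 28*s^2 - 2*s - 16)
DC gain: substitute s = 0 into T(s) from step 3: T(0) = 8/(-16) = -1/2.

Answer: -1/2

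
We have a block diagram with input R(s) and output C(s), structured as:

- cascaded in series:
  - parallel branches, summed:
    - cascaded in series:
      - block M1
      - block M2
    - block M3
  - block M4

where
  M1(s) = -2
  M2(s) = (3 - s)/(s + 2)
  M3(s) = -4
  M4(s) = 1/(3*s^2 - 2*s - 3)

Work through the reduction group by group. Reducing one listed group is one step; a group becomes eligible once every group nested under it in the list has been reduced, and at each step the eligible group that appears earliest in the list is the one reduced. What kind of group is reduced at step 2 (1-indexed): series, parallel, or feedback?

Answer: parallel

Working:
Step 1 - combine M1, M2 in series
Step 2 - sum the parallel branches (M1*M2), M3
Step 3 - series reduction of ((M1*M2)+M3), M4
Step 2: parallel.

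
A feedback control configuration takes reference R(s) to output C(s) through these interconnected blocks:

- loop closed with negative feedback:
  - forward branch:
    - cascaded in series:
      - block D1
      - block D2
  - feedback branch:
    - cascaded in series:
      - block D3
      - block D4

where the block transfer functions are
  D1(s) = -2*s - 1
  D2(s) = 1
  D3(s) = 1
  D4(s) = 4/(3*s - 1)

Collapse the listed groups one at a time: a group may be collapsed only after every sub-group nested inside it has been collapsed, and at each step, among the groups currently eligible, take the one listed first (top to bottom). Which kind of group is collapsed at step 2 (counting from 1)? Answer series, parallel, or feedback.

Answer: series

Working:
Step 1: multiply D1, D2 (series)
Step 2: cascade D3, D4
Step 3: apply the feedback formula to (D1*D2), (D3*D4)
At step 2 the group reduced is series.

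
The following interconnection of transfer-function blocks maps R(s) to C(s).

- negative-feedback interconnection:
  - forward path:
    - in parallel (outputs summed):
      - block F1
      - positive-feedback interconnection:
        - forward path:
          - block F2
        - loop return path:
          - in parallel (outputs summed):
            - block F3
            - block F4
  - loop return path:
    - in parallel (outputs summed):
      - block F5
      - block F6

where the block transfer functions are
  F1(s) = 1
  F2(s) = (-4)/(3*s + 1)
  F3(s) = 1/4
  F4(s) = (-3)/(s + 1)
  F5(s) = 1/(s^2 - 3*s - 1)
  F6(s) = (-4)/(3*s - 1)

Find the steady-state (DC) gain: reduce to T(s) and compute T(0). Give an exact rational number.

Step 1 - sum the parallel branches F3, F4, giving (s - 11)/(4*s + 4)
Step 2 - reduce the feedback loop with forward F2 and return (F3+F4), giving (-4*s - 4)/(3*s^2 + 5*s - 10)
Step 3 - combine F1, [F2/(1-F2*(F3+F4))] in parallel, giving (3*s^2 + s - 14)/(3*s^2 + 5*s - 10)
Step 4 - sum the parallel branches F5, F6, giving (-4*s^2 + 15*s + 3)/(3*s^3 - 10*s^2 + 1)
Step 5 - apply the feedback formula to (F1+[F2/(1-F2*(F3+F4))]), (F5+F6), giving (9*s^5 - 27*s^4 - 52*s^3 + 143*s^2 + s - 14)/(9*s^5 - 27*s^4 - 39*s^3 + 183*s^2 - 202*s - 52)
Evaluating the step-5 result (the overall T(s)) at s = 0 gives T(0) = -14/(-52) = 7/26.

Final answer: 7/26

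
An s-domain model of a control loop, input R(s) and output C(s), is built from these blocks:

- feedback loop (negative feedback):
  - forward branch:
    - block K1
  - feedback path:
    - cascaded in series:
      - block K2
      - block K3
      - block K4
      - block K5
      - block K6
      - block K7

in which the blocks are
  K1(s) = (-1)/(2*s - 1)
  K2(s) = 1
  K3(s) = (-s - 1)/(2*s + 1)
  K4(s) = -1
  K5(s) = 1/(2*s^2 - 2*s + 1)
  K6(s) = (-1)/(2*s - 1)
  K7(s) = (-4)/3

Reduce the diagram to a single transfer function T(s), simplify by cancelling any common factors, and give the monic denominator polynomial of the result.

(1) series reduction of K2, K3, K4, K5, K6, K7, giving (4*s + 4)/(24*s^4 - 24*s^3 + 6*s^2 + 6*s - 3)
(2) close the feedback loop around K1, (K2*K3*K4*K5*K6*K7), giving (-24*s^4 + 24*s^3 - 6*s^2 - 6*s + 3)/(48*s^5 - 72*s^4 + 36*s^3 + 6*s^2 - 16*s - 1)
The result of step 2 is T(s) in lowest terms. Its denominator has leading coefficient 48; dividing the denominator through by 48 makes it monic.

Hence the answer: s^5 - 3*s^4/2 + 3*s^3/4 + s^2/8 - s/3 - 1/48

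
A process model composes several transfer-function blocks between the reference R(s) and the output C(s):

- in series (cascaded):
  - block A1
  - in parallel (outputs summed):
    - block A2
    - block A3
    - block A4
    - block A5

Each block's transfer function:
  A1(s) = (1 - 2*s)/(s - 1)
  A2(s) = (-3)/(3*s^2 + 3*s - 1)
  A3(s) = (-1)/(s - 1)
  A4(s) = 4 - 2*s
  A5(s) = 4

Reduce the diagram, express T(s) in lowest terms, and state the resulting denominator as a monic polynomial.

Step 1 - parallel reduction of A2, A3, A4, A5: (-6*s^4 + 24*s^3 + 5*s^2 - 40*s + 12)/(3*s^3 - 4*s + 1)
Step 2 - series reduction of A1, (A2+A3+A4+A5): (12*s^5 - 54*s^4 + 14*s^3 + 85*s^2 - 64*s + 12)/(3*s^4 - 3*s^3 - 4*s^2 + 5*s - 1)
No further cancellation is possible in the step-2 result, so that is T(s). Its denominator becomes monic after dividing by the leading coefficient 3.

Hence the answer: s^4 - s^3 - 4*s^2/3 + 5*s/3 - 1/3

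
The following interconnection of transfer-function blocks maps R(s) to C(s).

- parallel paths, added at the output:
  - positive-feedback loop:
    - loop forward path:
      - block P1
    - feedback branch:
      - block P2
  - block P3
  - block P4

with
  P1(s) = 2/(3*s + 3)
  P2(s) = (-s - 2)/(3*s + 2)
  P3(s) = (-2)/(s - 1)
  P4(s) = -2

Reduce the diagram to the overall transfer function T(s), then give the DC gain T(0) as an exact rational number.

[1] feedback reduction of P1, P2: (6*s + 4)/(9*s^2 + 17*s + 10)
[2] sum the parallel branches [P1/(1-P1*P2)], P3, P4: (-18*s^3 - 28*s^2 - 22*s - 4)/(9*s^3 + 8*s^2 - 7*s - 10)
That last expression is T(s); at s = 0 only the constant terms survive, so T(0) = -4/(-10) = 2/5.

Final answer: 2/5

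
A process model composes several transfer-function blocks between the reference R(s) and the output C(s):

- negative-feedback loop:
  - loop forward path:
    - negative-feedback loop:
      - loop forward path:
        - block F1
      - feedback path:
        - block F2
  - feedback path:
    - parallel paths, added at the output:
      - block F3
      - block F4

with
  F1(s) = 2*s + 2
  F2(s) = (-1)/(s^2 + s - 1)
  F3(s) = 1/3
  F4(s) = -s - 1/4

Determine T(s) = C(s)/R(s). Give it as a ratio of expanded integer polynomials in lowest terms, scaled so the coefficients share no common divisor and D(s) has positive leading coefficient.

(1) feedback reduction of F1, F2 -> (2*s^3 + 4*s^2 - 2)/(s^2 - s - 3)
(2) reduce the parallel group F3, F4 -> 1/12 - s
(3) reduce the feedback loop with forward [F1/(1+F1*F2)] and return (F3+F4): this yields T(s), and no further normalization is needed

Answer: (-12*s^3 - 24*s^2 + 12)/(12*s^4 + 23*s^3 - 8*s^2 - 6*s + 19)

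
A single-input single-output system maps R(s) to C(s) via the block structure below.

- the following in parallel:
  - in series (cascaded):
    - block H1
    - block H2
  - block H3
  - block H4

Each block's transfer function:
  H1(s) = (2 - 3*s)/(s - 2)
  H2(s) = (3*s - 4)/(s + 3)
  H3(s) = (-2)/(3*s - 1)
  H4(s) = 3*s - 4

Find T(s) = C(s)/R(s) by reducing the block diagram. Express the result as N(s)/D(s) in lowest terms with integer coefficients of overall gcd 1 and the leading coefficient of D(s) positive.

[1] series reduction of H1, H2; result (-9*s^2 + 18*s - 8)/(s^2 + s - 6)
[2] parallel reduction of (H1*H2), H3, H4; the result is T(s) itself (integer coefficients, no common factor, positive leading denominator coefficient)

Therefore the answer is (9*s^4 - 33*s^3 - 4*s^2 + 50*s - 4)/(3*s^3 + 2*s^2 - 19*s + 6).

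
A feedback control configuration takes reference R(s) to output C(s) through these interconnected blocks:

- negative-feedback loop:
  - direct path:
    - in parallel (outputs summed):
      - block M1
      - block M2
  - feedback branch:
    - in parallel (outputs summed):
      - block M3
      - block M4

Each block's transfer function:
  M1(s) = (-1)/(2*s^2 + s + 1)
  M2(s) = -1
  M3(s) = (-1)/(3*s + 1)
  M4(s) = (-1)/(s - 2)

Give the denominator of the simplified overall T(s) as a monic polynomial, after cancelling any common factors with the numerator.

First reduce the diagram to T(s).

1. combine M1, M2 in parallel: (-2*s^2 - s - 2)/(2*s^2 + s + 1)
2. reduce the parallel group M3, M4: (1 - 4*s)/(3*s^2 - 5*s - 2)
3. feedback reduction of (M1+M2), (M3+M4): (-6*s^4 + 7*s^3 + 3*s^2 + 12*s + 4)/(6*s^4 + s^3 - 4*s^2 - 4)
That last expression is T(s), already simplified. Scaling its denominator by 1/6 (the reciprocal of the leading coefficient) yields the monic denominator.

Answer: s^4 + s^3/6 - 2*s^2/3 - 2/3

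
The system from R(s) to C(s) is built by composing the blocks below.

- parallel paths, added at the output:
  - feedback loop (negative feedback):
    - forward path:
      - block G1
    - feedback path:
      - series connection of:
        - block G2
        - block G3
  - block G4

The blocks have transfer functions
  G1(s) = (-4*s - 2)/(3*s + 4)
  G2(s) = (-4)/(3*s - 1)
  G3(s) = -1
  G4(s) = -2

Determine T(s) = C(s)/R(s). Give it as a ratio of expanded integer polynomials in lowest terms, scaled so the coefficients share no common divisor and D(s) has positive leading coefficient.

Step 1 - reduce the series chain G2, G3 -> 4/(3*s - 1)
Step 2 - apply the feedback formula to G1, (G2*G3) -> (-12*s^2 - 2*s + 2)/(9*s^2 - 7*s - 12)
Step 3 - parallel reduction of [G1/(1+G1*(G2*G3))], G4, giving the overall T(s)

Answer: (-30*s^2 + 12*s + 26)/(9*s^2 - 7*s - 12)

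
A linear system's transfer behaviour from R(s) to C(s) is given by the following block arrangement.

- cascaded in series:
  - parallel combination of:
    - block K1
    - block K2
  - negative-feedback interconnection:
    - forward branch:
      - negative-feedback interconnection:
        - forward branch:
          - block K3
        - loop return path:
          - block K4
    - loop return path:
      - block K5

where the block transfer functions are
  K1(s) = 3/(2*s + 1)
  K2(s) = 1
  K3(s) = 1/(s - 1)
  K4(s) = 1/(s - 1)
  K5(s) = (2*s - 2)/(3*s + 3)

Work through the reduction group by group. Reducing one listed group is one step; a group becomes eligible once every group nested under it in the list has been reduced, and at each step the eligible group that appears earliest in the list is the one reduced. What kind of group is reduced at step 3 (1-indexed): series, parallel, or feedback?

(1) reduce the parallel group K1, K2
(2) collapse the loop (K3 forward, K4 return)
(3) apply the feedback formula to [K3/(1+K3*K4)], K5
(4) combine (K1+K2), [[K3/(1+K3*K4)]/(1+[K3/(1+K3*K4)]*K5)] in series
Step 3 collapses a feedback group.

Therefore the answer is feedback.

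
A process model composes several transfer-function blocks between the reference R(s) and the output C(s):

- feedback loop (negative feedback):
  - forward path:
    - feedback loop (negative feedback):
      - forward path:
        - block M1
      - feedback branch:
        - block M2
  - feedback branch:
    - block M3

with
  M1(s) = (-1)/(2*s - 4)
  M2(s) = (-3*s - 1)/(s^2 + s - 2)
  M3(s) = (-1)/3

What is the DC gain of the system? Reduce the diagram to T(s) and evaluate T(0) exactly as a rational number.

Reducing step by step:

Step 1. reduce the feedback loop with forward M1 and return M2: (-s^2 - s + 2)/(2*s^3 - 2*s^2 - 5*s + 9)
Step 2. reduce the feedback loop with forward [M1/(1+M1*M2)] and return M3: (-3*s^2 - 3*s + 6)/(6*s^3 - 5*s^2 - 14*s + 25)
DC gain: substitute s = 0 into T(s) from step 2: T(0) = 6/25.

Answer: 6/25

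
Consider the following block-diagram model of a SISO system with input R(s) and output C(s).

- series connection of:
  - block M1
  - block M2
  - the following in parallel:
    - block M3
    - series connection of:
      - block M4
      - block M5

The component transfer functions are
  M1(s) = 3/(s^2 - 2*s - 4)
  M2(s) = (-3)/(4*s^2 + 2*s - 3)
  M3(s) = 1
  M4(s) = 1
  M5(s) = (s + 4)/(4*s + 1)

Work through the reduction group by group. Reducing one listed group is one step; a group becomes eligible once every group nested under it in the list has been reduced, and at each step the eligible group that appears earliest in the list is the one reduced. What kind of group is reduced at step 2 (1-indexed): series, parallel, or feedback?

Step 1: reduce the series chain M4, M5
Step 2: add M3, (M4*M5) (parallel)
Step 3: series reduction of M1, M2, (M3+(M4*M5))
The group at step 2 is a parallel group.

Therefore the answer is parallel.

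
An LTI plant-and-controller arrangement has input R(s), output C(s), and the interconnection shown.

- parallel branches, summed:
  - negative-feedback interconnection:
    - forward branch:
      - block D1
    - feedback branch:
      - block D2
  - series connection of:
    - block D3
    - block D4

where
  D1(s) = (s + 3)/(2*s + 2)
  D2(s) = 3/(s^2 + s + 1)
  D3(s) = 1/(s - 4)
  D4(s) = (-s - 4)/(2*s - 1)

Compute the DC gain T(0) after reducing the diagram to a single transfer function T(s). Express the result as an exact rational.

First reduce the diagram to T(s).

[1] apply the feedback formula to D1, D2, giving (s^3 + 4*s^2 + 4*s + 3)/(2*s^3 + 4*s^2 + 7*s + 11)
[2] cascade D3, D4, giving (-s - 4)/(2*s^2 - 9*s + 4)
[3] parallel reduction of [D1/(1+D1*D2)], (D3*D4), giving (2*s^5 - 3*s^4 - 36*s^3 - 37*s^2 - 50*s - 32)/(4*s^5 - 10*s^4 - 14*s^3 - 25*s^2 - 71*s + 44)
Step 3 gives the overall T(s). Then T(0) = -32/44 = -8/11.

Answer: -8/11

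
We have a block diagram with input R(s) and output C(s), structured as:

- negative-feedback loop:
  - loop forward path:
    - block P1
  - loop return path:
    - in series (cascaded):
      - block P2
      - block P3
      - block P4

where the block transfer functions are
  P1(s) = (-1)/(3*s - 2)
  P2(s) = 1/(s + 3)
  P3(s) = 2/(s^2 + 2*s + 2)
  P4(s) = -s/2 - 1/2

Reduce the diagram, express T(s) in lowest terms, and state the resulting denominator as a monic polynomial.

The answer is s^4 + 13*s^3/3 + 14*s^2/3 + s - 11/3.

Reasoning:
Step 1. cascade P2, P3, P4: (-s - 1)/(s^3 + 5*s^2 + 8*s + 6)
Step 2. feedback reduction of P1, (P2*P3*P4): (-s^3 - 5*s^2 - 8*s - 6)/(3*s^4 + 13*s^3 + 14*s^2 + 3*s - 11)
No further cancellation is possible in the step-2 result, so that is T(s). Its denominator becomes monic after dividing by the leading coefficient 3.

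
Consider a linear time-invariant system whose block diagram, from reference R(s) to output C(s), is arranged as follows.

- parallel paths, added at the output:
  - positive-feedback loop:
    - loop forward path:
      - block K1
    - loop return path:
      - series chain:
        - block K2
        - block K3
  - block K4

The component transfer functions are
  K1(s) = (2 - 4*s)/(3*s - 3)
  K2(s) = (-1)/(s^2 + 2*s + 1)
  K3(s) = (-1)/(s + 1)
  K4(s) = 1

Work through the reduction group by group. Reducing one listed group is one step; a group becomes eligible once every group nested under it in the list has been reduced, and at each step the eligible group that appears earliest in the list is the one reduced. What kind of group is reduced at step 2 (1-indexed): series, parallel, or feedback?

Step 1: combine K2, K3 in series
Step 2: collapse the loop (K1 forward, (K2*K3) return)
Step 3: add [K1/(1-K1*(K2*K3))], K4 (parallel)
The group at step 2 is a feedback group.

Final answer: feedback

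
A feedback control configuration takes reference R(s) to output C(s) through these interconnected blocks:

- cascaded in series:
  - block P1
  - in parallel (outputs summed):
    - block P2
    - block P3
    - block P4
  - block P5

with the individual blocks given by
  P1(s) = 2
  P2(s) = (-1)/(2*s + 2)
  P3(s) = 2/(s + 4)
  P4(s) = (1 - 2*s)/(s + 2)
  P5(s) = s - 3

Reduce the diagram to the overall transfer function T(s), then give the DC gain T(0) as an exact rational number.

Reducing step by step:

1. add P2, P3, P4 (parallel), giving (-4*s^3 - 15*s^2 + 8)/(2*s^3 + 14*s^2 + 28*s + 16)
2. cascade P1, (P2+P3+P4), P5, giving (-4*s^4 - 3*s^3 + 45*s^2 + 8*s - 24)/(s^3 + 7*s^2 + 14*s + 8)
Evaluating the step-2 result (the overall T(s)) at s = 0 gives T(0) = -24/8 = -3.

Answer: -3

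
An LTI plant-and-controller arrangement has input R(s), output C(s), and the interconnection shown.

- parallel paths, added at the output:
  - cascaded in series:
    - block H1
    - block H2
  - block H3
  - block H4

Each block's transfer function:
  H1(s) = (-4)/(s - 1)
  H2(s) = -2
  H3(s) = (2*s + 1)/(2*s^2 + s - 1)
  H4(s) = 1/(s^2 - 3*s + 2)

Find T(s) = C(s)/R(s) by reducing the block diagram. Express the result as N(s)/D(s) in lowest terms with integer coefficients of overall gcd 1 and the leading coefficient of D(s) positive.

The answer is (18*s^3 - 27*s^2 - 22*s + 17)/(2*s^4 - 5*s^3 + 5*s - 2).

Reasoning:
Step 1 - reduce the series chain H1, H2 -> 8/(s - 1)
Step 2 - parallel reduction of (H1*H2), H3, H4; the result is T(s) itself (integer coefficients, no common factor, positive leading denominator coefficient)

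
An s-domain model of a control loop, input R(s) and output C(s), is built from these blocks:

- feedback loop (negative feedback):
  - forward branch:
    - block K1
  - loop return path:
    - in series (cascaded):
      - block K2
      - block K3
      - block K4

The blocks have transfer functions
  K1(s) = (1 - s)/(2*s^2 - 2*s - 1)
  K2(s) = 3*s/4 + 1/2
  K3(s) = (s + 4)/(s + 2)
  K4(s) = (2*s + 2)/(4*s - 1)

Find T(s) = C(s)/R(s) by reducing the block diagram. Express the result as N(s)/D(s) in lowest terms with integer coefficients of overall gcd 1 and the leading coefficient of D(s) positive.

Reducing step by step:

Step 1. multiply K2, K3, K4 (series), giving (3*s^3 + 17*s^2 + 22*s + 8)/(8*s^2 + 14*s - 4)
Step 2. collapse the loop (K1 forward, (K2*K3*K4) return); the result is T(s) itself (integer coefficients, no common factor, positive leading denominator coefficient)

Answer: (-8*s^3 - 6*s^2 + 18*s - 4)/(13*s^4 - 2*s^3 - 49*s^2 + 8*s + 12)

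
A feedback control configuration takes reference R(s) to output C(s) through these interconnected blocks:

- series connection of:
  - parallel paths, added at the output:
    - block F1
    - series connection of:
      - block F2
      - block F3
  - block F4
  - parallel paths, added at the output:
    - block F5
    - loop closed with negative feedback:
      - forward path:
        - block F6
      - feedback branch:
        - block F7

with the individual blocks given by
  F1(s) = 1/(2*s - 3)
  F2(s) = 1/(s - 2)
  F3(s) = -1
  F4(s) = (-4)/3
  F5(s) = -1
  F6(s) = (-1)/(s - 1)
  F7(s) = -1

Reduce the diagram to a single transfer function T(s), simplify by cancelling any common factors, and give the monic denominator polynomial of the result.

Step 1. combine F2, F3 in series; result (-1)/(s - 2)
Step 2. add F1, (F2*F3) (parallel); result (1 - s)/(2*s^2 - 7*s + 6)
Step 3. reduce the feedback loop with forward F6 and return F7; result (-1)/s
Step 4. reduce the parallel group F5, [F6/(1+F6*F7)]; result (-s - 1)/s
Step 5. multiply (F1+(F2*F3)), F4, (F5+[F6/(1+F6*F7)]) (series); result (4 - 4*s^2)/(6*s^3 - 21*s^2 + 18*s)
That last expression is T(s), already simplified. Scaling its denominator by 1/6 (the reciprocal of the leading coefficient) yields the monic denominator.

Hence the answer: s^3 - 7*s^2/2 + 3*s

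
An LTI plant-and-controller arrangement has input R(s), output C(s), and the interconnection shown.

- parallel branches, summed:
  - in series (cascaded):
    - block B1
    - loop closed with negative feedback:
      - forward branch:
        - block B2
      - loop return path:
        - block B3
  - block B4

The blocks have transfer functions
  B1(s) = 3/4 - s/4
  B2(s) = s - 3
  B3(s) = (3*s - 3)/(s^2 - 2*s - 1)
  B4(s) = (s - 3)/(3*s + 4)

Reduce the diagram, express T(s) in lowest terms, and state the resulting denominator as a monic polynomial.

Reducing step by step:

[1] feedback reduction of B2, B3 = (s^3 - 5*s^2 + 5*s + 3)/(4*s^2 - 14*s + 8)
[2] combine B1, [B2/(1+B2*B3)] in series = (-s^4 + 8*s^3 - 20*s^2 + 12*s + 9)/(16*s^2 - 56*s + 32)
[3] sum the parallel branches (B1*[B2/(1+B2*B3)]), B4 = (-3*s^5 + 20*s^4 - 12*s^3 - 148*s^2 + 275*s - 60)/(48*s^3 - 104*s^2 - 128*s + 128)
Step 3 gives the fully reduced T(s), with no common factor left to cancel. The denominator's leading coefficient is 48, so divide each of its coefficients by 48 to get the monic form.

Answer: s^3 - 13*s^2/6 - 8*s/3 + 8/3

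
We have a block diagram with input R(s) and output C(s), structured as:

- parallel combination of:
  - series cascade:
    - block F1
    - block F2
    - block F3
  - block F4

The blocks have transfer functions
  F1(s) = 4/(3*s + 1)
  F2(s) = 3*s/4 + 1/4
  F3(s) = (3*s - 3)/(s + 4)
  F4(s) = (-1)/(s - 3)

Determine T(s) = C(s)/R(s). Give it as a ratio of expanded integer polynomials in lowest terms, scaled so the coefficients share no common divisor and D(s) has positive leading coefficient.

Answer: (3*s^2 - 13*s + 5)/(s^2 + s - 12)

Working:
Step 1: multiply F1, F2, F3 (series) = (3*s - 3)/(s + 4)
Step 2: parallel reduction of (F1*F2*F3), F4; the result is T(s) itself (integer coefficients, no common factor, positive leading denominator coefficient)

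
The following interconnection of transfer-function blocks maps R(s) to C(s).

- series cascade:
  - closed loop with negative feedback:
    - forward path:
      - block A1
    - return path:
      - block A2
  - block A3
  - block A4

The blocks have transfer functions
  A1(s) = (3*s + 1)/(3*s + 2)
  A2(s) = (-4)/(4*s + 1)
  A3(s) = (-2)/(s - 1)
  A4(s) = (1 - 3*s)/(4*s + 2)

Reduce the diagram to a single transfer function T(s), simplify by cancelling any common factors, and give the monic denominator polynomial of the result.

(1) close the feedback loop around A1, A2, giving (12*s^2 + 7*s + 1)/(12*s^2 - s - 2)
(2) series reduction of [A1/(1+A1*A2)], A3, A4, giving (36*s^3 + 9*s^2 - 4*s - 1)/(24*s^4 - 14*s^3 - 15*s^2 + 3*s + 2)
That last expression is T(s), already simplified. Scaling its denominator by 1/24 (the reciprocal of the leading coefficient) yields the monic denominator.

Final answer: s^4 - 7*s^3/12 - 5*s^2/8 + s/8 + 1/12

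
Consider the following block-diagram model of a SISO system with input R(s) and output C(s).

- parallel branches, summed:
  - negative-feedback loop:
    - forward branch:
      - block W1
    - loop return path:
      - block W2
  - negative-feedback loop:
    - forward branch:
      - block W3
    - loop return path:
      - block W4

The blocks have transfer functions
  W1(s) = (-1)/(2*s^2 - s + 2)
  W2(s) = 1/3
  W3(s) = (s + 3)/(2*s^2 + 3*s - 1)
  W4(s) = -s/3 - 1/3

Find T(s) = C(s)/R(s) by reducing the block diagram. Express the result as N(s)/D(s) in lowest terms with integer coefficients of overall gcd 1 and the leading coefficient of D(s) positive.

Answer: (18*s^3 + 30*s^2 - 27*s + 63)/(30*s^4 + 15*s^3 - 26*s^2 + 43*s - 30)

Working:
Step 1 - collapse the loop (W1 forward, W2 return) -> (-3)/(6*s^2 - 3*s + 5)
Step 2 - apply the feedback formula to W3, W4 -> (3*s + 9)/(5*s^2 + 5*s - 6)
Step 3 - reduce the parallel group [W1/(1+W1*W2)], [W3/(1+W3*W4)] - this is the overall T(s), already in the required normalized form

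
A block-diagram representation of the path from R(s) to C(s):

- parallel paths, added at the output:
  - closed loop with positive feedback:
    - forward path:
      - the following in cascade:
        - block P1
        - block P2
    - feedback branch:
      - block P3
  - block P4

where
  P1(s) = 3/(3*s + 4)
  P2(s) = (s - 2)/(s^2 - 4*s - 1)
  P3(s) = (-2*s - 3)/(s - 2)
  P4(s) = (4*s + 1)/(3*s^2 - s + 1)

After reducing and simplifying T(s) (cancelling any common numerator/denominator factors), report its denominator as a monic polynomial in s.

1. cascade P1, P2, giving (3*s - 6)/(3*s^3 - 8*s^2 - 19*s - 4)
2. reduce the feedback loop with forward (P1*P2) and return P3, giving (3*s - 6)/(3*s^3 - 8*s^2 - 13*s + 5)
3. parallel reduction of [(P1*P2)/(1-(P1*P2)*P3)], P4, giving (12*s^4 - 20*s^3 - 81*s^2 + 16*s - 1)/(9*s^5 - 27*s^4 - 28*s^3 + 20*s^2 - 18*s + 5)
No further cancellation is possible in the step-3 result, so that is T(s). Its denominator becomes monic after dividing by the leading coefficient 9.

Answer: s^5 - 3*s^4 - 28*s^3/9 + 20*s^2/9 - 2*s + 5/9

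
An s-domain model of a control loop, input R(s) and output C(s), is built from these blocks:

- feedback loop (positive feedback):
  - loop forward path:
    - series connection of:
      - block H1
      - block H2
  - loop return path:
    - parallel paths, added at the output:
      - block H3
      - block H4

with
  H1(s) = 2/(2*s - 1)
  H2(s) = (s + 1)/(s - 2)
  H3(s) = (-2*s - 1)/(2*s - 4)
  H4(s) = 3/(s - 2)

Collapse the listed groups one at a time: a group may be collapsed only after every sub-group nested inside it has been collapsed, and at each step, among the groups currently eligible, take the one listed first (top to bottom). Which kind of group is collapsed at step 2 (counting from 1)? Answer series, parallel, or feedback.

[1] reduce the series chain H1, H2
[2] add H3, H4 (parallel)
[3] apply the feedback formula to (H1*H2), (H3+H4)
Step 2 collapses a parallel group.

Answer: parallel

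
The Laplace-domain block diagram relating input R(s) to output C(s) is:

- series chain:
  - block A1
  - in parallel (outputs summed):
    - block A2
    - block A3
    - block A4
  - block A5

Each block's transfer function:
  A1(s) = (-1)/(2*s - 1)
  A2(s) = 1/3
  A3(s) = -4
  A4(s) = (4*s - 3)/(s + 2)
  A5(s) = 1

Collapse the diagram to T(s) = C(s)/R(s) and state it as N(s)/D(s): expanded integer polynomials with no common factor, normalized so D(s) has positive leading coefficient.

The answer is (31 - s)/(6*s^2 + 9*s - 6).

Reasoning:
Step 1 - reduce the parallel group A2, A3, A4 = (s - 31)/(3*s + 6)
Step 2 - reduce the series chain A1, (A2+A3+A4), A5, which is the overall transfer function T(s) = C(s)/R(s) in lowest terms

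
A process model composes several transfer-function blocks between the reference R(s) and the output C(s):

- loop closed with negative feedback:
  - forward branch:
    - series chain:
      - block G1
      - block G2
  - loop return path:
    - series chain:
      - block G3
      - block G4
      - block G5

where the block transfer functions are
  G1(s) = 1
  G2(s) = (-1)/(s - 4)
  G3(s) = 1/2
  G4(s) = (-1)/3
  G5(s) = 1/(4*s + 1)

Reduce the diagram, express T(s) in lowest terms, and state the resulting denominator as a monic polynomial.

(1) series reduction of G1, G2, giving (-1)/(s - 4)
(2) combine G3, G4, G5 in series, giving (-1)/(24*s + 6)
(3) collapse the loop ((G1*G2) forward, (G3*G4*G5) return), giving (-24*s - 6)/(24*s^2 - 90*s - 23)
The result of step 3 is T(s) in lowest terms. Its denominator has leading coefficient 24; dividing the denominator through by 24 makes it monic.

Therefore the answer is s^2 - 15*s/4 - 23/24.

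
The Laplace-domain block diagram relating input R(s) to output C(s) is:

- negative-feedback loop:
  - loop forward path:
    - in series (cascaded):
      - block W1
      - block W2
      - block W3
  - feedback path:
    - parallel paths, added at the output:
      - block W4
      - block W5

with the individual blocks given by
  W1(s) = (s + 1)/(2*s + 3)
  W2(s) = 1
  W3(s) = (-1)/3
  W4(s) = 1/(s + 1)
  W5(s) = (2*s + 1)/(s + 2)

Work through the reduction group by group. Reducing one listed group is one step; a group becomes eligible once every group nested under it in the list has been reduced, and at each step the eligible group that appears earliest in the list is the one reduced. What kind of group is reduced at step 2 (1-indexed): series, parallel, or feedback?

1. cascade W1, W2, W3
2. sum the parallel branches W4, W5
3. reduce the feedback loop with forward (W1*W2*W3) and return (W4+W5)
So the answer for step 2 is parallel.

Final answer: parallel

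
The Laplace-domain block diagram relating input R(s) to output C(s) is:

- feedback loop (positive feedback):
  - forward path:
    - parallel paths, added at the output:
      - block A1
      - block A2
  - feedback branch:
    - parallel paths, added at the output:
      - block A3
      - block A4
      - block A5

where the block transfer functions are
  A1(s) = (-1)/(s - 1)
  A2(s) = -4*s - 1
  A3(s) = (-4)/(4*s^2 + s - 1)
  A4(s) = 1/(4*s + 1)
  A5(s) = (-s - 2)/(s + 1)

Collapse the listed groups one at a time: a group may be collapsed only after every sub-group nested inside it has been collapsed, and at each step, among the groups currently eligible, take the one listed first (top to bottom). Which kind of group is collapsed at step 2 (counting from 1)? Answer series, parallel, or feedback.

Step 1. add A1, A2 (parallel)
Step 2. add A3, A4, A5 (parallel)
Step 3. feedback reduction of (A1+A2), (A3+A4+A5)
Step 2: parallel.

Therefore the answer is parallel.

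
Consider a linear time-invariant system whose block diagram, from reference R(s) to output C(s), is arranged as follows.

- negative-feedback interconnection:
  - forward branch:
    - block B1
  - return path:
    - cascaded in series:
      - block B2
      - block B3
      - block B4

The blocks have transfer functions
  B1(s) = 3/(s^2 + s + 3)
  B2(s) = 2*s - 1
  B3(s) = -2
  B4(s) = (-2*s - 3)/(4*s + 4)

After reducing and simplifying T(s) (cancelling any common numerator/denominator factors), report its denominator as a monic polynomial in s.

The answer is s^3 + 8*s^2 + 10*s - 3/2.

Reasoning:
(1) multiply B2, B3, B4 (series): (4*s^2 + 4*s - 3)/(2*s + 2)
(2) collapse the loop (B1 forward, (B2*B3*B4) return): (6*s + 6)/(2*s^3 + 16*s^2 + 20*s - 3)
T(s) is the step-2 result (common factors already cancelled). Leading coefficient of the denominator: 2. Divide through by 2 for the monic polynomial.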